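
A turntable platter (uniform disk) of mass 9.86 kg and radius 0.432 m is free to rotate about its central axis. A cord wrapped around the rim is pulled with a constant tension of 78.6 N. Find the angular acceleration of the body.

I = ½MR² = (1/2)(9.86)(0.432)² = 0.9201 kg·m².
τ = F R = (78.6)(0.432) = 33.96 N·m.
From τ = Iα: α = 33.96/0.9201 = 36.91 rad/s².

α ≈ 36.9 rad/s²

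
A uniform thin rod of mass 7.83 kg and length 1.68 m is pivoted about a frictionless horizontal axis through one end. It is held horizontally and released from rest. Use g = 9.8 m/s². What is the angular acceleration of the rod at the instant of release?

About the pivot, I = (1/3)ML² = (1/3)(7.83)(1.68)² = 7.366 kg·m².
The weight acts at the center, a distance L/2 = 0.8400 m from the pivot; τ = Mg(L/2) = 64.46 N·m.
α = τ/I = 64.46/7.366 = 8.750 rad/s².

α ≈ 8.75 rad/s²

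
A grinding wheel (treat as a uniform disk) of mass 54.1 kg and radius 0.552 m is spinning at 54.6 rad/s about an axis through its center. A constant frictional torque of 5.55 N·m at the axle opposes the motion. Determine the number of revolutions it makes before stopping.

I = ½MR² = (1/2)(54.1)(0.552)² = 8.242 kg·m².
The net torque has magnitude 5.55 N·m, opposing ω.
|α| = τ/I = 5.550/8.242 = 0.6734 rad/s² (deceleration).
ω² = ω₀² − 2|α|θ with ω = 0 ⇒ θ = ω₀²/(2|α|) = 2214 rad = 352.3 rev.

≈ 352 revolutions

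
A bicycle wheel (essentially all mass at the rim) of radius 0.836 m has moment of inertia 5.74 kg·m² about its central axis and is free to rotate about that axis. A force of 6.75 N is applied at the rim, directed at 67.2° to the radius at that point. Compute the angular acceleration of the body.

Only the tangential component produces torque: τ = F R sinθ = (6.75)(0.836) sin 67.2° = 5.202 N·m.
From τ = Iα: α = 5.202/5.740 = 0.9063 rad/s².

α ≈ 0.906 rad/s²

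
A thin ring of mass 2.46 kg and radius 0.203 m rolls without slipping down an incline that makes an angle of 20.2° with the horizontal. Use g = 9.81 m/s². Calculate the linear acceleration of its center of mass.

a ≈ 1.69 m/s²

Translation along the incline: Mg sinθ − f = Ma.
Rotation about the center: fR = Iα with I = MR². No-slip gives a = αR, so f = (I/R²)a = M a.
Substituting: Mg sinθ = (1 + 1.000)Ma, so a = g sinθ/(1 + 1.000) = (9.81) sin 20.2° / 2.000 = 1.694 m/s².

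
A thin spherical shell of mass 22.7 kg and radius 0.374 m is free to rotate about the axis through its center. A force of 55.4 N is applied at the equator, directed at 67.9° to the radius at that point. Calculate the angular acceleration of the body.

I = (2/3)MR² = (2/3)(22.7)(0.374)² = 2.117 kg·m².
Only the tangential component produces torque: τ = F R sinθ = (55.4)(0.374) sin 67.9° = 19.20 N·m.
From τ = Iα: α = 19.20/2.117 = 9.069 rad/s².

α ≈ 9.07 rad/s²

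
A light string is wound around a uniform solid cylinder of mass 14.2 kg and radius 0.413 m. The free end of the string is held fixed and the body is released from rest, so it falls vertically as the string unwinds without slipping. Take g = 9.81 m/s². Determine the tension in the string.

T ≈ 46.4 N

Translation: Mg − T = Ma. Rotation about the center: TR = Iα with I = ½MR².
With a = αR: T = (I/R²)a = (1/2)M a, so Mg = (1 + 0.5000)Ma.
a = g/(1 + 0.5000) = 9.81/1.500 = 6.540 m/s².
T = 0.5000·M·a = (0.5000)(14.2)(6.540) = 46.43 N.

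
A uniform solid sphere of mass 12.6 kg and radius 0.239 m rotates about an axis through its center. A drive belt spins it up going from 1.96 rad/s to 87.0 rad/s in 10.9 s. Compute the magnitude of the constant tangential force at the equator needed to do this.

I = (2/5)MR² = (2/5)(12.6)(0.239)² = 0.2879 kg·m².
α = Δω/Δt = (87.0 − 1.96)/10.9 = 7.802 rad/s².
The required torque is τ = Iα = (0.2879)(7.802) = 2.246 N·m.
A tangential force at the equator gives τ = FR, so F = τ/R = 2.246/0.239 = 9.398 N.

F ≈ 9.40 N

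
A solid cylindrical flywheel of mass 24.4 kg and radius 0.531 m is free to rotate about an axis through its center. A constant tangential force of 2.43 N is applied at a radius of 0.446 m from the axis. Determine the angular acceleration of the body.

I = ½MR² = (1/2)(24.4)(0.531)² = 3.440 kg·m².
τ = F·r = (2.43)(0.446) = 1.084 N·m.
From τ = Iα: α = 1.084/3.440 = 0.3151 rad/s².

α ≈ 0.315 rad/s²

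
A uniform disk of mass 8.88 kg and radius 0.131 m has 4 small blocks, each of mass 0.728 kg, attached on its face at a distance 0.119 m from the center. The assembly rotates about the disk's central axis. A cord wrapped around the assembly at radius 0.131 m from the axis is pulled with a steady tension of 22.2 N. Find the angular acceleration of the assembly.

I_disk = ½MR² = ½(8.88)(0.131)² = 0.07619 kg·m².
I_blocks = 4·m·r² = 4(0.728)(0.119)² = 0.04124 kg·m².
Total I = 0.1174 kg·m².
τ = F r = (22.2)(0.131) = 2.908 N·m.
α = τ/I = 2.908/0.1174 = 24.77 rad/s².

α ≈ 24.8 rad/s²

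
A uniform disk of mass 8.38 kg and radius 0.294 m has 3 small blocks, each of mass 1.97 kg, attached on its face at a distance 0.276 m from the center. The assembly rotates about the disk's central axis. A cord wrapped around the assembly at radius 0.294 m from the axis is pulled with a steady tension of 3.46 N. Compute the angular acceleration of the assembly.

I_disk = ½MR² = ½(8.38)(0.294)² = 0.3622 kg·m².
I_blocks = 3·m·r² = 3(1.97)(0.276)² = 0.4502 kg·m².
Total I = 0.8124 kg·m².
τ = F r = (3.46)(0.294) = 1.017 N·m.
α = τ/I = 1.017/0.8124 = 1.252 rad/s².

α ≈ 1.25 rad/s²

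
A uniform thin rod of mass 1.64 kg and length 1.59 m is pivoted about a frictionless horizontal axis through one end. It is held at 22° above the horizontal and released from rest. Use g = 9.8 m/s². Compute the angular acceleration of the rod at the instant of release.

α ≈ 8.57 rad/s²

About the pivot, I = (1/3)ML² = (1/3)(1.64)(1.59)² = 1.382 kg·m².
The weight acts at the center, a distance L/2 = 0.7950 m from the pivot; τ = Mg(L/2) cos 22° = 11.85 N·m.
α = τ/I = 11.85/1.382 = 8.572 rad/s².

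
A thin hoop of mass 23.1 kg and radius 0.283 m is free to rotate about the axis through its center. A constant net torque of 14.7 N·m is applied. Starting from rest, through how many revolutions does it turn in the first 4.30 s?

≈ 11.7 revolutions

I = MR² = (23.1)(0.283)² = 1.850 kg·m².
α = τ/I = 14.7/1.850 = 7.946 rad/s².
θ = ½αt² = ½(7.946)(4.30)² = 73.46 rad.
Revolutions = θ/(2π) = 11.69.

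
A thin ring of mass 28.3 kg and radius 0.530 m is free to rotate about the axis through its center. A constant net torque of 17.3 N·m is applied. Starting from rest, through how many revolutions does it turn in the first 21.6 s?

I = MR² = (28.3)(0.530)² = 7.949 kg·m².
α = τ/I = 17.3/7.949 = 2.176 rad/s².
θ = ½αt² = ½(2.176)(21.6)² = 507.7 rad.
Revolutions = θ/(2π) = 80.80.

≈ 80.8 revolutions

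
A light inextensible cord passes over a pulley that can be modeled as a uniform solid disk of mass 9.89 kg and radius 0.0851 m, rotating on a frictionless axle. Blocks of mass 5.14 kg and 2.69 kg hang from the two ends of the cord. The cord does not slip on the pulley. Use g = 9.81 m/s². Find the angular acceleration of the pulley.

α ≈ 22.1 rad/s²

I = ½MR² = (1/2)(9.89)(0.0851)² = 0.03581 kg·m².
Heavier block: m₁g − T₁ = m₁a. Lighter block: T₂ − m₂g = m₂a.
Pulley: (T₁ − T₂)R = Iα = I(a/R), so T₁ − T₂ = (I/R²)a = (1/2)M_p a = 4.945·a.
Adding the three: (m₁ − m₂)g = (m₁ + m₂ + 4.945)a, so a = (5.14 − 2.69)(9.81)/(5.14 + 2.69 + 4.945) = 1.881 m/s².
α = a/R = 1.881/0.0851 = 22.11 rad/s².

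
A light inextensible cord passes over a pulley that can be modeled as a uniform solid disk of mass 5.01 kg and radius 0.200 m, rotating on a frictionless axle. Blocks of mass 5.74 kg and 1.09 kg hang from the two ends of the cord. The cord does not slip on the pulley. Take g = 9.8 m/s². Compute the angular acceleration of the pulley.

I = ½MR² = (1/2)(5.01)(0.200)² = 0.1002 kg·m².
Heavier block: m₁g − T₁ = m₁a. Lighter block: T₂ − m₂g = m₂a.
Pulley: (T₁ − T₂)R = Iα = I(a/R), so T₁ − T₂ = (I/R²)a = (1/2)M_p a = 2.505·a.
Adding the three: (m₁ − m₂)g = (m₁ + m₂ + 2.505)a, so a = (5.74 − 1.09)(9.8)/(5.74 + 1.09 + 2.505) = 4.882 m/s².
α = a/R = 4.882/0.200 = 24.41 rad/s².

α ≈ 24.4 rad/s²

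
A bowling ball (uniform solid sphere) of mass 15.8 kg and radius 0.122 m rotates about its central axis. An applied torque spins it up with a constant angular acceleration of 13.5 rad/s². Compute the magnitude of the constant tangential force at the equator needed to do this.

I = (2/5)MR² = (2/5)(15.8)(0.122)² = 0.09407 kg·m².
The required torque is τ = Iα = (0.09407)(13.50) = 1.270 N·m.
A tangential force at the equator gives τ = FR, so F = τ/R = 1.270/0.122 = 10.41 N.

F ≈ 10.4 N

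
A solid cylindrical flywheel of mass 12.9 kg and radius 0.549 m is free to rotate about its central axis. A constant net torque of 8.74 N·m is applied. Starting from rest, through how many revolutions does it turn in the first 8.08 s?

I = ½MR² = (1/2)(12.9)(0.549)² = 1.944 kg·m².
α = τ/I = 8.74/1.944 = 4.496 rad/s².
θ = ½αt² = ½(4.496)(8.08)² = 146.8 rad.
Revolutions = θ/(2π) = 23.36.

≈ 23.4 revolutions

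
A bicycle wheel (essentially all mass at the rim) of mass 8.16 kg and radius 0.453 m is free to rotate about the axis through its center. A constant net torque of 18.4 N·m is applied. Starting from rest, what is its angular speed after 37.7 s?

ω ≈ 414 rad/s

I = MR² = (8.16)(0.453)² = 1.675 kg·m².
α = τ/I = 18.4/1.675 = 10.99 rad/s².
ω = ω₀ + αt = 0 + (10.99)(37.7) = 414.3 rad/s.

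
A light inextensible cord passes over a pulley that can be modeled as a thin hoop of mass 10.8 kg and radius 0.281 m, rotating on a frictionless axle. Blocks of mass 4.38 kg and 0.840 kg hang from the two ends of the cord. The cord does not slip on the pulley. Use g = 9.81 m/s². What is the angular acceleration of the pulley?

α ≈ 7.71 rad/s²

I = MR² = (10.8)(0.281)² = 0.8528 kg·m².
Heavier block: m₁g − T₁ = m₁a. Lighter block: T₂ − m₂g = m₂a.
Pulley: (T₁ − T₂)R = Iα = I(a/R), so T₁ − T₂ = (I/R²)a = 1·M_p a = 10.80·a.
Adding the three: (m₁ − m₂)g = (m₁ + m₂ + 10.80)a, so a = (4.38 − 0.840)(9.81)/(4.38 + 0.840 + 10.80) = 2.168 m/s².
α = a/R = 2.168/0.281 = 7.714 rad/s².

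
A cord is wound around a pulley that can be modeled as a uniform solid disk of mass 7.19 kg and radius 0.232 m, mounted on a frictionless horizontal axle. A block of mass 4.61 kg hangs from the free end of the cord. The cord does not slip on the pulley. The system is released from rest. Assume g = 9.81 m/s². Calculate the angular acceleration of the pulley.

I = ½MR² = (1/2)(7.19)(0.232)² = 0.1935 kg·m².
Block: mg − T = ma. Pulley: TR = Iα. No-slip: a = αR, so T = (I/R²)a = 3.595·a.
Then mg = (m + 3.595)a, so a = (4.61)(9.81)/(4.61 + 3.595) = 5.512 m/s².
α = a/R = 5.512/0.232 = 23.76 rad/s².

α ≈ 23.8 rad/s²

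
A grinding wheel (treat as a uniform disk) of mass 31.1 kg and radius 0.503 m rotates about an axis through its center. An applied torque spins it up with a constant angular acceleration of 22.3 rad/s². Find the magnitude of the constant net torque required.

I = ½MR² = (1/2)(31.1)(0.503)² = 3.934 kg·m².
τ = Iα = (3.934)(22.30) = 87.73 N·m.

τ ≈ 87.7 N·m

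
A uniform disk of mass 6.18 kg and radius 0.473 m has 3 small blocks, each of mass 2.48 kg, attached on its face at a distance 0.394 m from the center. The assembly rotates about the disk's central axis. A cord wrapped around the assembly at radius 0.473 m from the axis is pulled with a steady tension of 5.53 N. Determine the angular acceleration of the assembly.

α ≈ 1.42 rad/s²

I_disk = ½MR² = ½(6.18)(0.473)² = 0.6913 kg·m².
I_blocks = 3·m·r² = 3(2.48)(0.394)² = 1.155 kg·m².
Total I = 1.846 kg·m².
τ = F r = (5.53)(0.473) = 2.616 N·m.
α = τ/I = 2.616/1.846 = 1.417 rad/s².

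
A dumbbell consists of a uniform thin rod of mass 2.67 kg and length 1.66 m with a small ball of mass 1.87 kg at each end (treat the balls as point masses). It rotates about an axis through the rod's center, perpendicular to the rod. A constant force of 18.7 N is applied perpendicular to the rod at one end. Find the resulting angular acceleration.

I_rod = (1/12)ML² = (1/12)(2.67)(1.66)² = 0.6131 kg·m².
I_balls = 2·m·(L/2)² = 2(1.87)(0.8300)² = 2.576 kg·m².
Total I = 3.190 kg·m².
τ = F·(L/2) = (18.7)(0.830) = 15.52 N·m.
α = τ/I = 15.52/3.190 = 4.866 rad/s².

α ≈ 4.87 rad/s²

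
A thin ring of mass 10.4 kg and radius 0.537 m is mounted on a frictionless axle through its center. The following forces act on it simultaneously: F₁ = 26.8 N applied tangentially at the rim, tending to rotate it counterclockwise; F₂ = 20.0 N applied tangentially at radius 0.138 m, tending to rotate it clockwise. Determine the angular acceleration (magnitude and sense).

I = MR² = (10.4)(0.537)² = 2.999 kg·m².
Taking counterclockwise as positive: τ₁ = +(26.8)(0.537) = +14.39 N·m; τ₂ = −(20.0)(0.138) = −2.760 N·m.
Net torque τ = 11.63 N·m.
α = τ/I = 11.63/2.999 = 3.878 rad/s².

α ≈ 3.88 rad/s², counterclockwise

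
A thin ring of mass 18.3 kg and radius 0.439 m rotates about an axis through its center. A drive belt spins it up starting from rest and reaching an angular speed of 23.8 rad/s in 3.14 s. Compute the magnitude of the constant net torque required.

I = MR² = (18.3)(0.439)² = 3.527 kg·m².
α = Δω/Δt = (23.8 − 0)/3.14 = 7.580 rad/s².
τ = Iα = (3.527)(7.580) = 26.73 N·m.

τ ≈ 26.7 N·m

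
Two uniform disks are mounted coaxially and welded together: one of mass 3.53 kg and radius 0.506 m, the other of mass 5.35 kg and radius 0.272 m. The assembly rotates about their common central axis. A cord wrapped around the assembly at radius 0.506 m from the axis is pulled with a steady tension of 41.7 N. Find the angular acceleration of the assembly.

α ≈ 32.5 rad/s²

I = ½M₁R₁² + ½M₂R₂² = ½(3.53)(0.506)² + ½(5.35)(0.272)² = 0.6498 kg·m².
τ = F r = (41.7)(0.506) = 21.10 N·m.
α = τ/I = 21.10/0.6498 = 32.47 rad/s².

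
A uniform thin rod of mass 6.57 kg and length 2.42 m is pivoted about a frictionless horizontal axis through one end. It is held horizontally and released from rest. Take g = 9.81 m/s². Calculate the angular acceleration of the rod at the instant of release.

About the pivot, I = (1/3)ML² = (1/3)(6.57)(2.42)² = 12.83 kg·m².
The weight acts at the center, a distance L/2 = 1.210 m from the pivot; τ = Mg(L/2) = 77.99 N·m.
α = τ/I = 77.99/12.83 = 6.081 rad/s².
(Equivalently α = (3g/(2L)) = 6.081 rad/s².)

α ≈ 6.08 rad/s²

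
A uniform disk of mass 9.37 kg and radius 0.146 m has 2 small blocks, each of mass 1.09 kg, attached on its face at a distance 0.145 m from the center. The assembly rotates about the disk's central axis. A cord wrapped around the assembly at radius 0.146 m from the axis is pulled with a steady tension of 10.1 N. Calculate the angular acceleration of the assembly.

I_disk = ½MR² = ½(9.37)(0.146)² = 0.09987 kg·m².
I_blocks = 2·m·r² = 2(1.09)(0.145)² = 0.04583 kg·m².
Total I = 0.1457 kg·m².
τ = F r = (10.1)(0.146) = 1.475 N·m.
α = τ/I = 1.475/0.1457 = 10.12 rad/s².

α ≈ 10.1 rad/s²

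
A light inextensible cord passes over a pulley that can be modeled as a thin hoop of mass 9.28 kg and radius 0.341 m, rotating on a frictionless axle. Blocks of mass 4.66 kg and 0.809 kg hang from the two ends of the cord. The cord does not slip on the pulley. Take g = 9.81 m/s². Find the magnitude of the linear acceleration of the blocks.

I = MR² = (9.28)(0.341)² = 1.079 kg·m².
Heavier block: m₁g − T₁ = m₁a. Lighter block: T₂ − m₂g = m₂a.
Pulley: (T₁ − T₂)R = Iα = I(a/R), so T₁ − T₂ = (I/R²)a = 1·M_p a = 9.280·a.
Adding the three: (m₁ − m₂)g = (m₁ + m₂ + 9.280)a, so a = (4.66 − 0.809)(9.81)/(4.66 + 0.809 + 9.280) = 2.561 m/s².

a ≈ 2.56 m/s²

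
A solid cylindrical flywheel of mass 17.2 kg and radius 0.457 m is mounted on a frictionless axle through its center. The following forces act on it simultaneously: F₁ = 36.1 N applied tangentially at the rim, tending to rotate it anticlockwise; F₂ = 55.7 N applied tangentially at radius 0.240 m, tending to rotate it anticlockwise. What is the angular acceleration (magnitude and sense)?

α ≈ 16.6 rad/s², anticlockwise

I = ½MR² = (1/2)(17.2)(0.457)² = 1.796 kg·m².
Taking anticlockwise as positive: τ₁ = +(36.1)(0.457) = +16.50 N·m; τ₂ = +(55.7)(0.240) = +13.37 N·m.
Net torque τ = 29.87 N·m.
α = τ/I = 29.87/1.796 = 16.63 rad/s².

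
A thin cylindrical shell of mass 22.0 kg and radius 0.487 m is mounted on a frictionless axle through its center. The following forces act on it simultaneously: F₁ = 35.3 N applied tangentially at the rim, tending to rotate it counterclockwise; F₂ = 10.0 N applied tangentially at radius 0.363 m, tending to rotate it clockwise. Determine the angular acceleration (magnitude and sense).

I = MR² = (22.0)(0.487)² = 5.218 kg·m².
Taking counterclockwise as positive: τ₁ = +(35.3)(0.487) = +17.19 N·m; τ₂ = −(10.0)(0.363) = −3.630 N·m.
Net torque τ = 13.56 N·m.
α = τ/I = 13.56/5.218 = 2.599 rad/s².

α ≈ 2.60 rad/s², counterclockwise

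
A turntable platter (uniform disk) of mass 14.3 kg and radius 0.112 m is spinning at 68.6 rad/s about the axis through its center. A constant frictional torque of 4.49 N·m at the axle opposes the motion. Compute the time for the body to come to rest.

t ≈ 1.37 s

I = ½MR² = (1/2)(14.3)(0.112)² = 0.08969 kg·m².
The net torque has magnitude 4.49 N·m, opposing ω.
|α| = τ/I = 4.490/0.08969 = 50.06 rad/s² (deceleration).
0 = ω₀ − |α|t ⇒ t = ω₀/|α| = 68.6/50.06 = 1.370 s.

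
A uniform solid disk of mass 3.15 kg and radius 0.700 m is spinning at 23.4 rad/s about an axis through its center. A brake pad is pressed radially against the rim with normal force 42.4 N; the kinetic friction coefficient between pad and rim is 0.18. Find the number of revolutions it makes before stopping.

I = ½MR² = (1/2)(3.15)(0.700)² = 0.7717 kg·m².
Friction force f = μN = (0.18)(42.4) = 7.632 N at the rim; torque magnitude τ = fR = 5.342 N·m, opposing ω.
|α| = τ/I = 5.342/0.7717 = 6.922 rad/s² (deceleration).
ω² = ω₀² − 2|α|θ with ω = 0 ⇒ θ = ω₀²/(2|α|) = 39.55 rad = 6.295 rev.

≈ 6.29 revolutions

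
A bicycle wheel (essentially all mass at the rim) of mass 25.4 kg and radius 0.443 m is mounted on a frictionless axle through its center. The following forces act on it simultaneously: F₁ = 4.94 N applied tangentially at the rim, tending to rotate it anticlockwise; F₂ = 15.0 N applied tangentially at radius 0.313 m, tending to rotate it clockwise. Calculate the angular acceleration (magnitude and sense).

I = MR² = (25.4)(0.443)² = 4.985 kg·m².
Taking anticlockwise as positive: τ₁ = +(4.94)(0.443) = +2.188 N·m; τ₂ = −(15.0)(0.313) = −4.695 N·m.
Net torque τ = -2.507 N·m.
α = τ/I = -2.507/4.985 = -0.5029 rad/s².

α ≈ 0.503 rad/s², clockwise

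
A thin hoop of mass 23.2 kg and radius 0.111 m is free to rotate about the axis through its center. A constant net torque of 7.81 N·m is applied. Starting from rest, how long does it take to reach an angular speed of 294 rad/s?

t ≈ 10.8 s

I = MR² = (23.2)(0.111)² = 0.2858 kg·m².
α = τ/I = 7.81/0.2858 = 27.32 rad/s².
ω = αt ⇒ t = ω/α = 294/27.32 = 10.76 s.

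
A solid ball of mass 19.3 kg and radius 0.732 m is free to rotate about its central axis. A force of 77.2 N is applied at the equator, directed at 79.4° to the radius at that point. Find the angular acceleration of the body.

α ≈ 13.4 rad/s²

I = (2/5)MR² = (2/5)(19.3)(0.732)² = 4.137 kg·m².
Only the tangential component produces torque: τ = F R sinθ = (77.2)(0.732) sin 79.4° = 55.55 N·m.
Newton's second law for rotation, τ = Iα, gives α = τ/I = 55.55/4.137 = 13.43 rad/s².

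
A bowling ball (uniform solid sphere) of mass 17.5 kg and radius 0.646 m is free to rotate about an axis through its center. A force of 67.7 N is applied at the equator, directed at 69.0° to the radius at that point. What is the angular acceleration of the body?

α ≈ 14.0 rad/s²

I = (2/5)MR² = (2/5)(17.5)(0.646)² = 2.921 kg·m².
Only the tangential component produces torque: τ = F R sinθ = (67.7)(0.646) sin 69.0° = 40.83 N·m.
From τ = Iα: α = 40.83/2.921 = 13.98 rad/s².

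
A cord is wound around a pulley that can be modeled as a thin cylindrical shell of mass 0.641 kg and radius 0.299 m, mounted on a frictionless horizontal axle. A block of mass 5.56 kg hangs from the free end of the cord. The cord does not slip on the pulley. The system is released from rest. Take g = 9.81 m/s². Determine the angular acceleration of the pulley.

I = MR² = (0.641)(0.299)² = 0.05731 kg·m².
Block: mg − T = ma. Pulley: TR = Iα. No-slip: a = αR, so T = (I/R²)a = 0.6410·a.
Then mg = (m + 0.6410)a, so a = (5.56)(9.81)/(5.56 + 0.6410) = 8.796 m/s².
α = a/R = 8.796/0.299 = 29.42 rad/s².

α ≈ 29.4 rad/s²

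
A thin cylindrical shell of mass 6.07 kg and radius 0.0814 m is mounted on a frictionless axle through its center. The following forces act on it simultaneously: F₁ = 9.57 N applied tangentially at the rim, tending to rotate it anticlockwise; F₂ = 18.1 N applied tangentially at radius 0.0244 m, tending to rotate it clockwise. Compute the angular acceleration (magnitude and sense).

α ≈ 8.39 rad/s², anticlockwise

I = MR² = (6.07)(0.0814)² = 0.04022 kg·m².
Taking anticlockwise as positive: τ₁ = +(9.57)(0.0814) = +0.7790 N·m; τ₂ = −(18.1)(0.0244) = −0.4416 N·m.
Net torque τ = 0.3374 N·m.
α = τ/I = 0.3374/0.04022 = 8.388 rad/s².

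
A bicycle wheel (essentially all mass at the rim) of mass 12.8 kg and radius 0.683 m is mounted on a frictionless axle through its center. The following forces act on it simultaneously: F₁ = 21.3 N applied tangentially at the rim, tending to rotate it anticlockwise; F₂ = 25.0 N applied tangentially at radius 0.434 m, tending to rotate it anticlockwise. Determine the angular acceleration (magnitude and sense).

I = MR² = (12.8)(0.683)² = 5.971 kg·m².
Taking anticlockwise as positive: τ₁ = +(21.3)(0.683) = +14.55 N·m; τ₂ = +(25.0)(0.434) = +10.85 N·m.
Net torque τ = 25.40 N·m.
α = τ/I = 25.40/5.971 = 4.253 rad/s².

α ≈ 4.25 rad/s², anticlockwise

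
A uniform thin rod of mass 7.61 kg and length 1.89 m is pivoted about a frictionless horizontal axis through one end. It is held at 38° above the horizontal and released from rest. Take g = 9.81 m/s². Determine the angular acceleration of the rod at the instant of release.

About the pivot, I = (1/3)ML² = (1/3)(7.61)(1.89)² = 9.061 kg·m².
The weight acts at the center, a distance L/2 = 0.9450 m from the pivot; τ = Mg(L/2) cos 38° = 55.59 N·m.
α = τ/I = 55.59/9.061 = 6.135 rad/s².

α ≈ 6.14 rad/s²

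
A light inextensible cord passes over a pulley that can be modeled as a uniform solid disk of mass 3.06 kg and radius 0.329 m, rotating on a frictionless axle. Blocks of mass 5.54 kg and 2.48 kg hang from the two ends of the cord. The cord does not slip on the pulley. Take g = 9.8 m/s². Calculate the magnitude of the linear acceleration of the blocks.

I = ½MR² = (1/2)(3.06)(0.329)² = 0.1656 kg·m².
Heavier block: m₁g − T₁ = m₁a. Lighter block: T₂ − m₂g = m₂a.
Pulley: (T₁ − T₂)R = Iα = I(a/R), so T₁ − T₂ = (I/R²)a = (1/2)M_p a = 1.530·a.
Adding the three: (m₁ − m₂)g = (m₁ + m₂ + 1.530)a, so a = (5.54 − 2.48)(9.8)/(5.54 + 2.48 + 1.530) = 3.140 m/s².

a ≈ 3.14 m/s²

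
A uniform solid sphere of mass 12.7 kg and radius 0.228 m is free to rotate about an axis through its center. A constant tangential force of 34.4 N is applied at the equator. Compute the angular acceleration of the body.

α ≈ 29.7 rad/s²

I = (2/5)MR² = (2/5)(12.7)(0.228)² = 0.2641 kg·m².
τ = F R = (34.4)(0.228) = 7.843 N·m.
Newton's second law for rotation, τ = Iα, gives α = τ/I = 7.843/0.2641 = 29.70 rad/s².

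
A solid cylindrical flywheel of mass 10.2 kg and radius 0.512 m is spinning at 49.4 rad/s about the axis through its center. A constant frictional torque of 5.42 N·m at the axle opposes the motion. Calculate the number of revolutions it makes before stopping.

≈ 47.9 revolutions

I = ½MR² = (1/2)(10.2)(0.512)² = 1.337 kg·m².
The net torque has magnitude 5.42 N·m, opposing ω.
|α| = τ/I = 5.420/1.337 = 4.054 rad/s² (deceleration).
ω² = ω₀² − 2|α|θ with ω = 0 ⇒ θ = ω₀²/(2|α|) = 301.0 rad = 47.90 rev.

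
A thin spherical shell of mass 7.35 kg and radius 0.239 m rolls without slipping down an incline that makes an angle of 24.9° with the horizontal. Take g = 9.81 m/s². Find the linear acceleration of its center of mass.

Translation along the incline: Mg sinθ − f = Ma.
Rotation about the center: fR = Iα with I = (2/3)MR². No-slip gives a = αR, so f = (I/R²)a = (2/3)M a.
Substituting: Mg sinθ = (1 + 0.6667)Ma, so a = g sinθ/(1 + 0.6667) = (9.81) sin 24.9° / 1.667 = 2.478 m/s².

a ≈ 2.48 m/s²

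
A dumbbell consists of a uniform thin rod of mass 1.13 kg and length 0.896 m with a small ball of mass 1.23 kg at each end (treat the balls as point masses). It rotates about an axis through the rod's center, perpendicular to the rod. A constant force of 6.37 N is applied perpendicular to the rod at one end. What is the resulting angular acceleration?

α ≈ 5.01 rad/s²

I_rod = (1/12)ML² = (1/12)(1.13)(0.896)² = 0.07560 kg·m².
I_balls = 2·m·(L/2)² = 2(1.23)(0.4480)² = 0.4937 kg·m².
Total I = 0.5693 kg·m².
τ = F·(L/2) = (6.37)(0.448) = 2.854 N·m.
α = τ/I = 2.854/0.5693 = 5.012 rad/s².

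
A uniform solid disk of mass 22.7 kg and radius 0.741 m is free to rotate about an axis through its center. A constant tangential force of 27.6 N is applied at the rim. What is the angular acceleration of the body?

I = ½MR² = (1/2)(22.7)(0.741)² = 6.232 kg·m².
τ = F R = (27.6)(0.741) = 20.45 N·m.
From τ = Iα: α = 20.45/6.232 = 3.282 rad/s².

α ≈ 3.28 rad/s²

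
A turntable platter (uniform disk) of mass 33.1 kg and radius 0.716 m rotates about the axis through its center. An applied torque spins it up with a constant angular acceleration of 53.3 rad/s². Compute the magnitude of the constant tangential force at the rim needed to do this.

F ≈ 632 N

I = ½MR² = (1/2)(33.1)(0.716)² = 8.484 kg·m².
The required torque is τ = Iα = (8.484)(53.30) = 452.2 N·m.
A tangential force at the rim gives τ = FR, so F = τ/R = 452.2/0.716 = 631.6 N.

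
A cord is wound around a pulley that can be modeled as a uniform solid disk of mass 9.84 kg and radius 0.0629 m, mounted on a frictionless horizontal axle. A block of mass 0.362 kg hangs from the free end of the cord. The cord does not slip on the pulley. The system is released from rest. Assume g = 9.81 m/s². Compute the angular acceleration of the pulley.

I = ½MR² = (1/2)(9.84)(0.0629)² = 0.01947 kg·m².
Block: mg − T = ma. Pulley: TR = Iα. No-slip: a = αR, so T = (I/R²)a = 4.920·a.
Then mg = (m + 4.920)a, so a = (0.362)(9.81)/(0.362 + 4.920) = 0.6723 m/s².
α = a/R = 0.6723/0.0629 = 10.69 rad/s².

α ≈ 10.7 rad/s²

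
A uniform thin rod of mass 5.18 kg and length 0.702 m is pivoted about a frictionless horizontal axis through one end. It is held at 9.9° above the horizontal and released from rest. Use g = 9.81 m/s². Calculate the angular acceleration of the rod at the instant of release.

About the pivot, I = (1/3)ML² = (1/3)(5.18)(0.702)² = 0.8509 kg·m².
The weight acts at the center, a distance L/2 = 0.3510 m from the pivot; τ = Mg(L/2) cos 9.9° = 17.57 N·m.
α = τ/I = 17.57/0.8509 = 20.65 rad/s².
(Equivalently α = (3g/(2L)) cos 9.9° = 20.65 rad/s².)

α ≈ 20.6 rad/s²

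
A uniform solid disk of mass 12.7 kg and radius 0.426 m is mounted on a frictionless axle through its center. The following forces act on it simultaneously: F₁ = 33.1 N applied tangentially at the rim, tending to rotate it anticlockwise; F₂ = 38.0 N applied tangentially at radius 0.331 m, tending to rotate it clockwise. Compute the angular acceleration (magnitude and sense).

α ≈ 1.32 rad/s², anticlockwise

I = ½MR² = (1/2)(12.7)(0.426)² = 1.152 kg·m².
Taking anticlockwise as positive: τ₁ = +(33.1)(0.426) = +14.10 N·m; τ₂ = −(38.0)(0.331) = −12.58 N·m.
Net torque τ = 1.523 N·m.
α = τ/I = 1.523/1.152 = 1.321 rad/s².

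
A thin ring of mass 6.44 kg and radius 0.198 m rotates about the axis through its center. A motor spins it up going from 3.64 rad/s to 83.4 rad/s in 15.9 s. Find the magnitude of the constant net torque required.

I = MR² = (6.44)(0.198)² = 0.2525 kg·m².
α = Δω/Δt = (83.4 − 3.64)/15.9 = 5.016 rad/s².
τ = Iα = (0.2525)(5.016) = 1.266 N·m.

τ ≈ 1.27 N·m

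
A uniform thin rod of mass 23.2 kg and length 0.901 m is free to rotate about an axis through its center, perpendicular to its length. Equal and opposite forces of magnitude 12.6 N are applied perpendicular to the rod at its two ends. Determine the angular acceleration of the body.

I = (1/12)ML² = (1/12)(23.2)(0.901)² = 1.569 kg·m².
The couple gives τ = F·(L/2) + F·(L/2) = F L = (12.6)(0.901) = 11.35 N·m.
From τ = Iα: α = 11.35/1.569 = 7.233 rad/s².

α ≈ 7.23 rad/s²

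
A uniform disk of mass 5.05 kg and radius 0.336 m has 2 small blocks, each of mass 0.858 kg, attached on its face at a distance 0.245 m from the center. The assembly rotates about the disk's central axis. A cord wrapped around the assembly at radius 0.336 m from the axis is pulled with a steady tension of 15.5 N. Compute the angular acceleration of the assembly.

α ≈ 13.4 rad/s²

I_disk = ½MR² = ½(5.05)(0.336)² = 0.2851 kg·m².
I_blocks = 2·m·r² = 2(0.858)(0.245)² = 0.1030 kg·m².
Total I = 0.3881 kg·m².
τ = F r = (15.5)(0.336) = 5.208 N·m.
α = τ/I = 5.208/0.3881 = 13.42 rad/s².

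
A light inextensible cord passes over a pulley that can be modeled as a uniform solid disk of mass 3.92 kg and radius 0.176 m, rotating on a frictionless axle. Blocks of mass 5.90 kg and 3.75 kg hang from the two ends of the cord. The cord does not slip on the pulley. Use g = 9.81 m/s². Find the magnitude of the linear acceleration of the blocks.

I = ½MR² = (1/2)(3.92)(0.176)² = 0.06071 kg·m².
Heavier block: m₁g − T₁ = m₁a. Lighter block: T₂ − m₂g = m₂a.
Pulley: (T₁ − T₂)R = Iα = I(a/R), so T₁ − T₂ = (I/R²)a = (1/2)M_p a = 1.960·a.
Adding the three: (m₁ − m₂)g = (m₁ + m₂ + 1.960)a, so a = (5.90 − 3.75)(9.81)/(5.90 + 3.75 + 1.960) = 1.817 m/s².

a ≈ 1.82 m/s²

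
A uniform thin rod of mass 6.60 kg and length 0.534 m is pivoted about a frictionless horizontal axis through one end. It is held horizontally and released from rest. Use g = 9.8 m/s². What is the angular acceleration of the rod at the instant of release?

α ≈ 27.5 rad/s²

About the pivot, I = (1/3)ML² = (1/3)(6.60)(0.534)² = 0.6273 kg·m².
The weight acts at the center, a distance L/2 = 0.2670 m from the pivot; τ = Mg(L/2) = 17.27 N·m.
α = τ/I = 17.27/0.6273 = 27.53 rad/s².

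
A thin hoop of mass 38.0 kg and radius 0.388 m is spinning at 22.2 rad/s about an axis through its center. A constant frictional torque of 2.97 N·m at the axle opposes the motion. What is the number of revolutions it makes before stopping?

I = MR² = (38.0)(0.388)² = 5.721 kg·m².
The net torque has magnitude 2.97 N·m, opposing ω.
|α| = τ/I = 2.970/5.721 = 0.5192 rad/s² (deceleration).
ω² = ω₀² − 2|α|θ with ω = 0 ⇒ θ = ω₀²/(2|α|) = 474.6 rad = 75.54 rev.

≈ 75.5 revolutions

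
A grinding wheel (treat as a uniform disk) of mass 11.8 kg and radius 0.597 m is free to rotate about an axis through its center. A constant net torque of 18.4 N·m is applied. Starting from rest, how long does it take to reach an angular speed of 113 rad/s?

I = ½MR² = (1/2)(11.8)(0.597)² = 2.103 kg·m².
α = τ/I = 18.4/2.103 = 8.750 rad/s².
ω = αt ⇒ t = ω/α = 113/8.750 = 12.91 s.

t ≈ 12.9 s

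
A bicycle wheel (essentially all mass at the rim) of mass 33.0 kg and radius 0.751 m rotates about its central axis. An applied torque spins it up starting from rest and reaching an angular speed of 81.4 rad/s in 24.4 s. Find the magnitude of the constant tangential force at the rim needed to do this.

I = MR² = (33.0)(0.751)² = 18.61 kg·m².
α = Δω/Δt = (81.4 − 0)/24.4 = 3.336 rad/s².
The required torque is τ = Iα = (18.61)(3.336) = 62.09 N·m.
A tangential force at the rim gives τ = FR, so F = τ/R = 62.09/0.751 = 82.68 N.

F ≈ 82.7 N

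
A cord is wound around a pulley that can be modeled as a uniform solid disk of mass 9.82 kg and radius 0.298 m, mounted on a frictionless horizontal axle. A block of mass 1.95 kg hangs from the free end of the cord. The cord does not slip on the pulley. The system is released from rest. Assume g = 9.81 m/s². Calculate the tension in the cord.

I = ½MR² = (1/2)(9.82)(0.298)² = 0.4360 kg·m².
Block: mg − T = ma. Pulley: TR = Iα. No-slip: a = αR, so T = (I/R²)a = 4.910·a.
Then mg = (m + 4.910)a, so a = (1.95)(9.81)/(1.95 + 4.910) = 2.789 m/s².
T = 4.910·a = 13.69 N.

T ≈ 13.7 N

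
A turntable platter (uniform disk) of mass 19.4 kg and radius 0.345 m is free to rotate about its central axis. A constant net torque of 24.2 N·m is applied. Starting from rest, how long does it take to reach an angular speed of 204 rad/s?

t ≈ 9.73 s

I = ½MR² = (1/2)(19.4)(0.345)² = 1.155 kg·m².
α = τ/I = 24.2/1.155 = 20.96 rad/s².
ω = αt ⇒ t = ω/α = 204/20.96 = 9.733 s.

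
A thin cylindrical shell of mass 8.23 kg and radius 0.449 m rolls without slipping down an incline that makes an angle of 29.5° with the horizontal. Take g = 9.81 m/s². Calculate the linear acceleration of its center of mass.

Translation along the incline: Mg sinθ − f = Ma.
Rotation about the center: fR = Iα with I = MR². No-slip gives a = αR, so f = (I/R²)a = M a.
Substituting: Mg sinθ = (1 + 1.000)Ma, so a = g sinθ/(1 + 1.000) = (9.81) sin 29.5° / 2.000 = 2.415 m/s².

a ≈ 2.42 m/s²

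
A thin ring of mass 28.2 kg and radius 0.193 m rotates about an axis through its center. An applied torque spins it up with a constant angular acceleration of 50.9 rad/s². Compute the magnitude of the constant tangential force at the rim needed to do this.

F ≈ 277 N

I = MR² = (28.2)(0.193)² = 1.050 kg·m².
The required torque is τ = Iα = (1.050)(50.90) = 53.47 N·m.
A tangential force at the rim gives τ = FR, so F = τ/R = 53.47/0.193 = 277.0 N.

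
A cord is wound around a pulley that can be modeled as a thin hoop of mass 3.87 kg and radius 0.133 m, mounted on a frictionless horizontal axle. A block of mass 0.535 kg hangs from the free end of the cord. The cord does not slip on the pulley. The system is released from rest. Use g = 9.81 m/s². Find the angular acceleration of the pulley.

I = MR² = (3.87)(0.133)² = 0.06846 kg·m².
Block: mg − T = ma. Pulley: TR = Iα. No-slip: a = αR, so T = (I/R²)a = 3.870·a.
Then mg = (m + 3.870)a, so a = (0.535)(9.81)/(0.535 + 3.870) = 1.191 m/s².
α = a/R = 1.191/0.133 = 8.958 rad/s².

α ≈ 8.96 rad/s²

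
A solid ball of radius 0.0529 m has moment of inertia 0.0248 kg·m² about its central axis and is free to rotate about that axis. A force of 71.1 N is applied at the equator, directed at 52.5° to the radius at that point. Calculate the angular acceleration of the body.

Only the tangential component produces torque: τ = F R sinθ = (71.1)(0.0529) sin 52.5° = 2.984 N·m.
From τ = Iα: α = 2.984/0.02480 = 120.3 rad/s².

α ≈ 120 rad/s²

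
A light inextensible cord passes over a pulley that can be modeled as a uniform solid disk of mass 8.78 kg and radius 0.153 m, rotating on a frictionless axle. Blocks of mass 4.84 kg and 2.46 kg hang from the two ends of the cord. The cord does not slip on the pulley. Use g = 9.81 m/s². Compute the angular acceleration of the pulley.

α ≈ 13.1 rad/s²

I = ½MR² = (1/2)(8.78)(0.153)² = 0.1028 kg·m².
Heavier block: m₁g − T₁ = m₁a. Lighter block: T₂ − m₂g = m₂a.
Pulley: (T₁ − T₂)R = Iα = I(a/R), so T₁ − T₂ = (I/R²)a = (1/2)M_p a = 4.390·a.
Adding the three: (m₁ − m₂)g = (m₁ + m₂ + 4.390)a, so a = (4.84 − 2.46)(9.81)/(4.84 + 2.46 + 4.390) = 1.997 m/s².
α = a/R = 1.997/0.153 = 13.05 rad/s².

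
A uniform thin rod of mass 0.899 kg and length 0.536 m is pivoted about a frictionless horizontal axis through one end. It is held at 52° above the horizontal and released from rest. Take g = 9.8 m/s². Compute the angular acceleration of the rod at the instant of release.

α ≈ 16.9 rad/s²

About the pivot, I = (1/3)ML² = (1/3)(0.899)(0.536)² = 0.08609 kg·m².
The weight acts at the center, a distance L/2 = 0.2680 m from the pivot; τ = Mg(L/2) cos 52° = 1.454 N·m.
α = τ/I = 1.454/0.08609 = 16.88 rad/s².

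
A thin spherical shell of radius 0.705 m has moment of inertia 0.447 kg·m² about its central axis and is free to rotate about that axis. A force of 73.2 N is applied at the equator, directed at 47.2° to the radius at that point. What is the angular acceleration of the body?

α ≈ 84.7 rad/s²

Only the tangential component produces torque: τ = F R sinθ = (73.2)(0.705) sin 47.2° = 37.86 N·m.
Newton's second law for rotation, τ = Iα, gives α = τ/I = 37.86/0.4470 = 84.71 rad/s².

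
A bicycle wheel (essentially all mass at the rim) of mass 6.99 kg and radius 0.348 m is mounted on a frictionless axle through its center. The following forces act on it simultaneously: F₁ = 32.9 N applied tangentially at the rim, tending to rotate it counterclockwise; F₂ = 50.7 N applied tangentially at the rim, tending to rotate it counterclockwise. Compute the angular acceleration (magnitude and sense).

I = MR² = (6.99)(0.348)² = 0.8465 kg·m².
Taking counterclockwise as positive: τ₁ = +(32.9)(0.348) = +11.45 N·m; τ₂ = +(50.7)(0.348) = +17.64 N·m.
Net torque τ = 29.09 N·m.
α = τ/I = 29.09/0.8465 = 34.37 rad/s².

α ≈ 34.4 rad/s², counterclockwise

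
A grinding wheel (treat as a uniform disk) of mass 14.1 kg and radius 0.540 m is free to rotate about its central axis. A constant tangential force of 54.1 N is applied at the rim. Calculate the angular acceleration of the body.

I = ½MR² = (1/2)(14.1)(0.540)² = 2.056 kg·m².
τ = F R = (54.1)(0.540) = 29.21 N·m.
Newton's second law for rotation, τ = Iα, gives α = τ/I = 29.21/2.056 = 14.21 rad/s².

α ≈ 14.2 rad/s²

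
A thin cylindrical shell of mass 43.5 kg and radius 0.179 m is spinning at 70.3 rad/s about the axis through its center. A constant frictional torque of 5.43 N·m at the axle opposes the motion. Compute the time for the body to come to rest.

I = MR² = (43.5)(0.179)² = 1.394 kg·m².
The net torque has magnitude 5.43 N·m, opposing ω.
|α| = τ/I = 5.430/1.394 = 3.896 rad/s² (deceleration).
0 = ω₀ − |α|t ⇒ t = ω₀/|α| = 70.3/3.896 = 18.04 s.

t ≈ 18.0 s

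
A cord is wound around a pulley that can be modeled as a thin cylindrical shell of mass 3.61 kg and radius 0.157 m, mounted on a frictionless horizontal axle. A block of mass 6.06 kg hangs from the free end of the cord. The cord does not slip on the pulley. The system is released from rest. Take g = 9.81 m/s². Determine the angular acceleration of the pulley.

I = MR² = (3.61)(0.157)² = 0.08898 kg·m².
Block: mg − T = ma. Pulley: TR = Iα. No-slip: a = αR, so T = (I/R²)a = 3.610·a.
Then mg = (m + 3.610)a, so a = (6.06)(9.81)/(6.06 + 3.610) = 6.148 m/s².
α = a/R = 6.148/0.157 = 39.16 rad/s².

α ≈ 39.2 rad/s²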